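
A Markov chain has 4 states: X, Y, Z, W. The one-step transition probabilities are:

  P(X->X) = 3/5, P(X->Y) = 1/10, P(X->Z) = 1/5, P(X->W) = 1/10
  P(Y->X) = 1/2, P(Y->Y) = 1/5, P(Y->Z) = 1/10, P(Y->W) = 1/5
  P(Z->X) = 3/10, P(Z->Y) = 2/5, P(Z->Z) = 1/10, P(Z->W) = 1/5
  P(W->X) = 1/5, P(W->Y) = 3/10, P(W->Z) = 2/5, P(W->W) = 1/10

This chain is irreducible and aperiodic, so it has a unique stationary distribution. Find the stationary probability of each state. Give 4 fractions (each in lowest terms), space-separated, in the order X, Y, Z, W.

Answer: 57/122 25/122 23/122 17/122

Derivation:
The stationary distribution satisfies pi = pi * P, i.e.:
  pi_X = 3/5*pi_X + 1/2*pi_Y + 3/10*pi_Z + 1/5*pi_W
  pi_Y = 1/10*pi_X + 1/5*pi_Y + 2/5*pi_Z + 3/10*pi_W
  pi_Z = 1/5*pi_X + 1/10*pi_Y + 1/10*pi_Z + 2/5*pi_W
  pi_W = 1/10*pi_X + 1/5*pi_Y + 1/5*pi_Z + 1/10*pi_W
with normalization: pi_X + pi_Y + pi_Z + pi_W = 1.

Using the first 3 balance equations plus normalization, the linear system A*pi = b is:
  [-2/5, 1/2, 3/10, 1/5] . pi = 0
  [1/10, -4/5, 2/5, 3/10] . pi = 0
  [1/5, 1/10, -9/10, 2/5] . pi = 0
  [1, 1, 1, 1] . pi = 1

Solving yields:
  pi_X = 57/122
  pi_Y = 25/122
  pi_Z = 23/122
  pi_W = 17/122

Verification (pi * P):
  57/122*3/5 + 25/122*1/2 + 23/122*3/10 + 17/122*1/5 = 57/122 = pi_X  (ok)
  57/122*1/10 + 25/122*1/5 + 23/122*2/5 + 17/122*3/10 = 25/122 = pi_Y  (ok)
  57/122*1/5 + 25/122*1/10 + 23/122*1/10 + 17/122*2/5 = 23/122 = pi_Z  (ok)
  57/122*1/10 + 25/122*1/5 + 23/122*1/5 + 17/122*1/10 = 17/122 = pi_W  (ok)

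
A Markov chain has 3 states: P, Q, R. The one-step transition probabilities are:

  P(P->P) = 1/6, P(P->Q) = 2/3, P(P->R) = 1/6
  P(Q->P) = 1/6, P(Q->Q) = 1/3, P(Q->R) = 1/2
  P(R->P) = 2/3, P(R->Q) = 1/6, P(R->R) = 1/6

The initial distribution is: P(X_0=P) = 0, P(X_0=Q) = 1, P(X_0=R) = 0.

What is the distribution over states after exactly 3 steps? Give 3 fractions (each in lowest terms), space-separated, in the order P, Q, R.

Propagating the distribution step by step (d_{t+1} = d_t * P):
d_0 = (P=0, Q=1, R=0)
  d_1[P] = 0*1/6 + 1*1/6 + 0*2/3 = 1/6
  d_1[Q] = 0*2/3 + 1*1/3 + 0*1/6 = 1/3
  d_1[R] = 0*1/6 + 1*1/2 + 0*1/6 = 1/2
d_1 = (P=1/6, Q=1/3, R=1/2)
  d_2[P] = 1/6*1/6 + 1/3*1/6 + 1/2*2/3 = 5/12
  d_2[Q] = 1/6*2/3 + 1/3*1/3 + 1/2*1/6 = 11/36
  d_2[R] = 1/6*1/6 + 1/3*1/2 + 1/2*1/6 = 5/18
d_2 = (P=5/12, Q=11/36, R=5/18)
  d_3[P] = 5/12*1/6 + 11/36*1/6 + 5/18*2/3 = 11/36
  d_3[Q] = 5/12*2/3 + 11/36*1/3 + 5/18*1/6 = 23/54
  d_3[R] = 5/12*1/6 + 11/36*1/2 + 5/18*1/6 = 29/108
d_3 = (P=11/36, Q=23/54, R=29/108)

Answer: 11/36 23/54 29/108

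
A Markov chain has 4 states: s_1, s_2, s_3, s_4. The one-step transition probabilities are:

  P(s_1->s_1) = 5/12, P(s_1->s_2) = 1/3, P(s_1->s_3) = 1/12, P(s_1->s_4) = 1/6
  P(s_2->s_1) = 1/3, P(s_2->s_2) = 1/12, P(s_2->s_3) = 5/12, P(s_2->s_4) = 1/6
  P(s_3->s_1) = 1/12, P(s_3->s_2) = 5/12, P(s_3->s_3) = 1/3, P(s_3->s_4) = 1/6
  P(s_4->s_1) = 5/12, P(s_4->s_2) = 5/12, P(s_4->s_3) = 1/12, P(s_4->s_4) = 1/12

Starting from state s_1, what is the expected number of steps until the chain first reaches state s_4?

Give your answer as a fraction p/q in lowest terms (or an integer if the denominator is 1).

Answer: 6

Derivation:
Let h_i = expected steps to first reach s_4 from state i.
Boundary: h_s_4 = 0.
First-step equations for the other states:
  h_s_1 = 1 + 5/12*h_s_1 + 1/3*h_s_2 + 1/12*h_s_3 + 1/6*h_s_4
  h_s_2 = 1 + 1/3*h_s_1 + 1/12*h_s_2 + 5/12*h_s_3 + 1/6*h_s_4
  h_s_3 = 1 + 1/12*h_s_1 + 5/12*h_s_2 + 1/3*h_s_3 + 1/6*h_s_4

Substituting h_s_4 = 0 and rearranging gives the linear system (I - Q) h = 1:
  [7/12, -1/3, -1/12] . (h_s_1, h_s_2, h_s_3) = 1
  [-1/3, 11/12, -5/12] . (h_s_1, h_s_2, h_s_3) = 1
  [-1/12, -5/12, 2/3] . (h_s_1, h_s_2, h_s_3) = 1

Solving yields:
  h_s_1 = 6
  h_s_2 = 6
  h_s_3 = 6

Starting state is s_1, so the expected hitting time is h_s_1 = 6.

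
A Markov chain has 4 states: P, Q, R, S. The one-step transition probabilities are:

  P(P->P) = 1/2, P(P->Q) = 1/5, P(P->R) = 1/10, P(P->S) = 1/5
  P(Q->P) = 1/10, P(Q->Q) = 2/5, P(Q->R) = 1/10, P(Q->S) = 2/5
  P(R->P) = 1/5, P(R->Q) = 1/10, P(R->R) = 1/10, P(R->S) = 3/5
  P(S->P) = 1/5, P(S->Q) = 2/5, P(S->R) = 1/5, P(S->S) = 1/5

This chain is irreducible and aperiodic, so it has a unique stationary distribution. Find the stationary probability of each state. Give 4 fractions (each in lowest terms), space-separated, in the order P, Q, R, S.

Answer: 88/365 114/365 48/365 23/73

Derivation:
The stationary distribution satisfies pi = pi * P, i.e.:
  pi_P = 1/2*pi_P + 1/10*pi_Q + 1/5*pi_R + 1/5*pi_S
  pi_Q = 1/5*pi_P + 2/5*pi_Q + 1/10*pi_R + 2/5*pi_S
  pi_R = 1/10*pi_P + 1/10*pi_Q + 1/10*pi_R + 1/5*pi_S
  pi_S = 1/5*pi_P + 2/5*pi_Q + 3/5*pi_R + 1/5*pi_S
with normalization: pi_P + pi_Q + pi_R + pi_S = 1.

Using the first 3 balance equations plus normalization, the linear system A*pi = b is:
  [-1/2, 1/10, 1/5, 1/5] . pi = 0
  [1/5, -3/5, 1/10, 2/5] . pi = 0
  [1/10, 1/10, -9/10, 1/5] . pi = 0
  [1, 1, 1, 1] . pi = 1

Solving yields:
  pi_P = 88/365
  pi_Q = 114/365
  pi_R = 48/365
  pi_S = 23/73

Verification (pi * P):
  88/365*1/2 + 114/365*1/10 + 48/365*1/5 + 23/73*1/5 = 88/365 = pi_P  (ok)
  88/365*1/5 + 114/365*2/5 + 48/365*1/10 + 23/73*2/5 = 114/365 = pi_Q  (ok)
  88/365*1/10 + 114/365*1/10 + 48/365*1/10 + 23/73*1/5 = 48/365 = pi_R  (ok)
  88/365*1/5 + 114/365*2/5 + 48/365*3/5 + 23/73*1/5 = 23/73 = pi_S  (ok)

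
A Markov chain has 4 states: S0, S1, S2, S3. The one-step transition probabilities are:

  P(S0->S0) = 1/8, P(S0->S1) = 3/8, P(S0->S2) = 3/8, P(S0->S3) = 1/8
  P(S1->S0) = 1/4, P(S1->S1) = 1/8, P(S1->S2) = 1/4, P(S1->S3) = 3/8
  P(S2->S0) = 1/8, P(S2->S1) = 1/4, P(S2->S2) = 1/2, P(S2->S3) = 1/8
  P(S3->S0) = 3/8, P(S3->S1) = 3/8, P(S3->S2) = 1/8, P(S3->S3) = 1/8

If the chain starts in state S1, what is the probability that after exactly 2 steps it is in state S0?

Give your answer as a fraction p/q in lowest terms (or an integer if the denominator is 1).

Computing P^2 by repeated multiplication:
P^1 =
  S0: [1/8, 3/8, 3/8, 1/8]
  S1: [1/4, 1/8, 1/4, 3/8]
  S2: [1/8, 1/4, 1/2, 1/8]
  S3: [3/8, 3/8, 1/8, 1/8]
P^2 =
  S0: [13/64, 15/64, 11/32, 7/32]
  S1: [15/64, 5/16, 19/64, 5/32]
  S2: [3/16, 1/4, 3/8, 3/16]
  S3: [13/64, 17/64, 5/16, 7/32]

(P^2)[S1 -> S0] = 15/64

Answer: 15/64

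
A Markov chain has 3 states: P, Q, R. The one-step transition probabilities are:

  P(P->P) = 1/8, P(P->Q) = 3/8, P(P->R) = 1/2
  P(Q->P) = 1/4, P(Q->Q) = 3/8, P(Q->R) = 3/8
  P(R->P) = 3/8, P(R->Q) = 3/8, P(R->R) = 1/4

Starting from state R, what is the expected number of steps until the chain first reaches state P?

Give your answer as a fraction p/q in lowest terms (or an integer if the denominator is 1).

Let h_i = expected steps to first reach P from state i.
Boundary: h_P = 0.
First-step equations for the other states:
  h_Q = 1 + 1/4*h_P + 3/8*h_Q + 3/8*h_R
  h_R = 1 + 3/8*h_P + 3/8*h_Q + 1/4*h_R

Substituting h_P = 0 and rearranging gives the linear system (I - Q) h = 1:
  [5/8, -3/8] . (h_Q, h_R) = 1
  [-3/8, 3/4] . (h_Q, h_R) = 1

Solving yields:
  h_Q = 24/7
  h_R = 64/21

Starting state is R, so the expected hitting time is h_R = 64/21.

Answer: 64/21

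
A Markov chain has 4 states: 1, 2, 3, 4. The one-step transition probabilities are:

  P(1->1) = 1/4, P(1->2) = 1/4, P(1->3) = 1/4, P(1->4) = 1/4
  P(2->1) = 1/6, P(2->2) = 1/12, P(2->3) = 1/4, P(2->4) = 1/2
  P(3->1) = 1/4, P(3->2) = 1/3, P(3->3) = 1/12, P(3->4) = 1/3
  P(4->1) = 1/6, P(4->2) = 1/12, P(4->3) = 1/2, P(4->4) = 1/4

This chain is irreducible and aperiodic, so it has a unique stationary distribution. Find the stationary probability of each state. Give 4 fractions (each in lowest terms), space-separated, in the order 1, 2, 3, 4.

Answer: 11/53 10/53 15/53 17/53

Derivation:
The stationary distribution satisfies pi = pi * P, i.e.:
  pi_1 = 1/4*pi_1 + 1/6*pi_2 + 1/4*pi_3 + 1/6*pi_4
  pi_2 = 1/4*pi_1 + 1/12*pi_2 + 1/3*pi_3 + 1/12*pi_4
  pi_3 = 1/4*pi_1 + 1/4*pi_2 + 1/12*pi_3 + 1/2*pi_4
  pi_4 = 1/4*pi_1 + 1/2*pi_2 + 1/3*pi_3 + 1/4*pi_4
with normalization: pi_1 + pi_2 + pi_3 + pi_4 = 1.

Using the first 3 balance equations plus normalization, the linear system A*pi = b is:
  [-3/4, 1/6, 1/4, 1/6] . pi = 0
  [1/4, -11/12, 1/3, 1/12] . pi = 0
  [1/4, 1/4, -11/12, 1/2] . pi = 0
  [1, 1, 1, 1] . pi = 1

Solving yields:
  pi_1 = 11/53
  pi_2 = 10/53
  pi_3 = 15/53
  pi_4 = 17/53

Verification (pi * P):
  11/53*1/4 + 10/53*1/6 + 15/53*1/4 + 17/53*1/6 = 11/53 = pi_1  (ok)
  11/53*1/4 + 10/53*1/12 + 15/53*1/3 + 17/53*1/12 = 10/53 = pi_2  (ok)
  11/53*1/4 + 10/53*1/4 + 15/53*1/12 + 17/53*1/2 = 15/53 = pi_3  (ok)
  11/53*1/4 + 10/53*1/2 + 15/53*1/3 + 17/53*1/4 = 17/53 = pi_4  (ok)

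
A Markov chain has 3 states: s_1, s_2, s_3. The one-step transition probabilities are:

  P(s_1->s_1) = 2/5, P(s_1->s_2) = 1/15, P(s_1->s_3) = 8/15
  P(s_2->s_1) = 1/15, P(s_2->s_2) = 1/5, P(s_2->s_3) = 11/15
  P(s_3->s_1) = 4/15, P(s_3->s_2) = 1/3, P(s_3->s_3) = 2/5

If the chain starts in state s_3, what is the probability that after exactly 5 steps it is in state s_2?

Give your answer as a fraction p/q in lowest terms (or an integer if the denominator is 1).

Computing P^5 by repeated multiplication:
P^1 =
  s_1: [2/5, 1/15, 8/15]
  s_2: [1/15, 1/5, 11/15]
  s_3: [4/15, 1/3, 2/5]
P^2 =
  s_1: [23/75, 49/225, 107/225]
  s_2: [53/225, 13/45, 107/225]
  s_3: [53/225, 49/225, 41/75]
P^3 =
  s_1: [33/125, 751/3375, 1733/3375]
  s_2: [811/3375, 29/125, 1781/3375]
  s_3: [859/3375, 163/675, 63/125]
P^4 =
  s_1: [4343/16875, 11809/50625, 25787/50625]
  s_2: [12773/50625, 2413/10125, 25787/50625]
  s_3: [12773/50625, 11809/50625, 8681/16875]
P^5 =
  s_1: [7153/28125, 177391/759375, 388853/759375]
  s_2: [191851/759375, 6589/28125, 389621/759375]
  s_3: [192619/759375, 35683/151875, 14383/28125]

(P^5)[s_3 -> s_2] = 35683/151875

Answer: 35683/151875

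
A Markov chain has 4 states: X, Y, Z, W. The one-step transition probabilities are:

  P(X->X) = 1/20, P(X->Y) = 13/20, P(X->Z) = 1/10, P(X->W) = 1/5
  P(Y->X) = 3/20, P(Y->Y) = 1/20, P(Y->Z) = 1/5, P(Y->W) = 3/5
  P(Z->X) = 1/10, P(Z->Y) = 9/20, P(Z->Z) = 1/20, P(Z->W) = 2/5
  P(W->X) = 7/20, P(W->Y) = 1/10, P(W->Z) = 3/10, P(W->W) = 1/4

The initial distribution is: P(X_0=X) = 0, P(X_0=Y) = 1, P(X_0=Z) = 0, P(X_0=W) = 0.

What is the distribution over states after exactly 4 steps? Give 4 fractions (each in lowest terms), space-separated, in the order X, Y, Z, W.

Answer: 15649/80000 9617/40000 15411/80000 14853/40000

Derivation:
Propagating the distribution step by step (d_{t+1} = d_t * P):
d_0 = (X=0, Y=1, Z=0, W=0)
  d_1[X] = 0*1/20 + 1*3/20 + 0*1/10 + 0*7/20 = 3/20
  d_1[Y] = 0*13/20 + 1*1/20 + 0*9/20 + 0*1/10 = 1/20
  d_1[Z] = 0*1/10 + 1*1/5 + 0*1/20 + 0*3/10 = 1/5
  d_1[W] = 0*1/5 + 1*3/5 + 0*2/5 + 0*1/4 = 3/5
d_1 = (X=3/20, Y=1/20, Z=1/5, W=3/5)
  d_2[X] = 3/20*1/20 + 1/20*3/20 + 1/5*1/10 + 3/5*7/20 = 49/200
  d_2[Y] = 3/20*13/20 + 1/20*1/20 + 1/5*9/20 + 3/5*1/10 = 1/4
  d_2[Z] = 3/20*1/10 + 1/20*1/5 + 1/5*1/20 + 3/5*3/10 = 43/200
  d_2[W] = 3/20*1/5 + 1/20*3/5 + 1/5*2/5 + 3/5*1/4 = 29/100
d_2 = (X=49/200, Y=1/4, Z=43/200, W=29/100)
  d_3[X] = 49/200*1/20 + 1/4*3/20 + 43/200*1/10 + 29/100*7/20 = 691/4000
  d_3[Y] = 49/200*13/20 + 1/4*1/20 + 43/200*9/20 + 29/100*1/10 = 119/400
  d_3[Z] = 49/200*1/10 + 1/4*1/5 + 43/200*1/20 + 29/100*3/10 = 689/4000
  d_3[W] = 49/200*1/5 + 1/4*3/5 + 43/200*2/5 + 29/100*1/4 = 143/400
d_3 = (X=691/4000, Y=119/400, Z=689/4000, W=143/400)
  d_4[X] = 691/4000*1/20 + 119/400*3/20 + 689/4000*1/10 + 143/400*7/20 = 15649/80000
  d_4[Y] = 691/4000*13/20 + 119/400*1/20 + 689/4000*9/20 + 143/400*1/10 = 9617/40000
  d_4[Z] = 691/4000*1/10 + 119/400*1/5 + 689/4000*1/20 + 143/400*3/10 = 15411/80000
  d_4[W] = 691/4000*1/5 + 119/400*3/5 + 689/4000*2/5 + 143/400*1/4 = 14853/40000
d_4 = (X=15649/80000, Y=9617/40000, Z=15411/80000, W=14853/40000)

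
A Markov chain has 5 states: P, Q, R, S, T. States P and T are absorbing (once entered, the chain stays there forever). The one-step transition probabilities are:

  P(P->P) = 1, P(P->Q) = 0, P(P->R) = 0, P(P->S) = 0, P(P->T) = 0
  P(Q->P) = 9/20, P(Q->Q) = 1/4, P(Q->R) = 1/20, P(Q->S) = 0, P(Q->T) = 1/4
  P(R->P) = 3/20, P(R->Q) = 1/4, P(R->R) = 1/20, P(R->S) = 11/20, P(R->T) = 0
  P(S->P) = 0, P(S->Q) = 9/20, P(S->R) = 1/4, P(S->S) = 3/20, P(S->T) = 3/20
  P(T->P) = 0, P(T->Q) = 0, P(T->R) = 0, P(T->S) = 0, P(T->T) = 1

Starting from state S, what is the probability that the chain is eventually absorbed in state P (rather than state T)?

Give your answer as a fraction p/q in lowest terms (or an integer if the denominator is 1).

Let a_i = P(absorbed in P | start in state i).
Boundary conditions: a_P = 1, a_T = 0.
For each transient state i, a_i = sum_j P(i->j) * a_j:
  a_Q = 9/20*a_P + 1/4*a_Q + 1/20*a_R + 0*a_S + 1/4*a_T
  a_R = 3/20*a_P + 1/4*a_Q + 1/20*a_R + 11/20*a_S + 0*a_T
  a_S = 0*a_P + 9/20*a_Q + 1/4*a_R + 3/20*a_S + 3/20*a_T

Substituting a_P = 1 and a_T = 0, rearrange to (I - Q) a = r where r[i] = P(i -> P):
  [3/4, -1/20, 0] . (a_Q, a_R, a_S) = 9/20
  [-1/4, 19/20, -11/20] . (a_Q, a_R, a_S) = 3/20
  [-9/20, -1/4, 17/20] . (a_Q, a_R, a_S) = 0

Solving yields:
  a_Q = 2463/3836
  a_R = 2421/3836
  a_S = 72/137

Starting state is S, so the absorption probability is a_S = 72/137.

Answer: 72/137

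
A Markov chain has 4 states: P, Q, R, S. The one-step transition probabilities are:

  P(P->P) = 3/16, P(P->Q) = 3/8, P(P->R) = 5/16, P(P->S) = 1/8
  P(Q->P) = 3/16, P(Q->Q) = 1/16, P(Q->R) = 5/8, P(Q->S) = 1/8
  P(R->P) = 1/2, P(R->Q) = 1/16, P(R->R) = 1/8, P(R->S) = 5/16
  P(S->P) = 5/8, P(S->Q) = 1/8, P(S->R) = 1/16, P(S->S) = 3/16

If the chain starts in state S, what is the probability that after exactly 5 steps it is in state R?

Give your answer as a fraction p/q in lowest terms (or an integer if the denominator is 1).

Computing P^5 by repeated multiplication:
P^1 =
  P: [3/16, 3/8, 5/16, 1/8]
  Q: [3/16, 1/16, 5/8, 1/8]
  R: [1/2, 1/16, 1/8, 5/16]
  S: [5/8, 1/8, 1/16, 3/16]
P^2 =
  P: [87/256, 33/256, 87/256, 49/256]
  Q: [7/16, 33/256, 47/256, 1/4]
  R: [93/256, 61/256, 59/256, 43/256]
  S: [37/128, 69/256, 75/256, 19/128]
P^3 =
  P: [773/2048, 185/1024, 247/1024, 411/2048]
  Q: [1451/4096, 55/256, 131/512, 717/4096]
  R: [341/1024, 191/1024, 309/1024, 183/1024]
  S: [1409/4096, 83/512, 39/128, 775/4096]
P^4 =
  P: [11491/32768, 1581/8192, 2241/8192, 5989/32768]
  Q: [22547/65536, 3017/16384, 4717/16384, 12053/65536]
  R: [2949/8192, 91/512, 69/256, 1579/8192]
  S: [23953/65536, 2979/16384, 4239/16384, 12711/65536]
P^5 =
  P: [185047/524288, 24053/131072, 36153/131072, 98417/524288]
  Q: [375319/1048576, 47581/262144, 70801/262144, 199729/1048576]
  R: [46669/131072, 6129/32768, 8825/32768, 24587/131072]
  S: [370365/1048576, 49503/262144, 71387/262144, 194651/1048576]

(P^5)[S -> R] = 71387/262144

Answer: 71387/262144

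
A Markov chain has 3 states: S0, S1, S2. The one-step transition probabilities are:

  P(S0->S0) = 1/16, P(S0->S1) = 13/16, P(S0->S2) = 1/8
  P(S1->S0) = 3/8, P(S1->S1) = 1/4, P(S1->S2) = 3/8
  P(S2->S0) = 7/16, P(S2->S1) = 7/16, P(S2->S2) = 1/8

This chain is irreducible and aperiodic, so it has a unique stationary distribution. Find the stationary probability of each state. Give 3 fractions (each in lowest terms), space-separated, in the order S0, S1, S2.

Answer: 63/212 49/106 51/212

Derivation:
The stationary distribution satisfies pi = pi * P, i.e.:
  pi_S0 = 1/16*pi_S0 + 3/8*pi_S1 + 7/16*pi_S2
  pi_S1 = 13/16*pi_S0 + 1/4*pi_S1 + 7/16*pi_S2
  pi_S2 = 1/8*pi_S0 + 3/8*pi_S1 + 1/8*pi_S2
with normalization: pi_S0 + pi_S1 + pi_S2 = 1.

Using the first 2 balance equations plus normalization, the linear system A*pi = b is:
  [-15/16, 3/8, 7/16] . pi = 0
  [13/16, -3/4, 7/16] . pi = 0
  [1, 1, 1] . pi = 1

Solving yields:
  pi_S0 = 63/212
  pi_S1 = 49/106
  pi_S2 = 51/212

Verification (pi * P):
  63/212*1/16 + 49/106*3/8 + 51/212*7/16 = 63/212 = pi_S0  (ok)
  63/212*13/16 + 49/106*1/4 + 51/212*7/16 = 49/106 = pi_S1  (ok)
  63/212*1/8 + 49/106*3/8 + 51/212*1/8 = 51/212 = pi_S2  (ok)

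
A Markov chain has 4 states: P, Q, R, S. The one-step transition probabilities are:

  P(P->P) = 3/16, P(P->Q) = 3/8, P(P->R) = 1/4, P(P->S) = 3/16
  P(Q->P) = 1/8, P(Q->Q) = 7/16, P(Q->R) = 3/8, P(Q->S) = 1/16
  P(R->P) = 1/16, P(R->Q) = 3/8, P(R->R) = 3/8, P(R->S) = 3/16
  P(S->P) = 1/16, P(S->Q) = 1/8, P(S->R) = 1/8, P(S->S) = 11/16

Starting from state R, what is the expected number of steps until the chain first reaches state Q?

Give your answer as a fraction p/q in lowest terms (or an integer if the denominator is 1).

Let h_i = expected steps to first reach Q from state i.
Boundary: h_Q = 0.
First-step equations for the other states:
  h_P = 1 + 3/16*h_P + 3/8*h_Q + 1/4*h_R + 3/16*h_S
  h_R = 1 + 1/16*h_P + 3/8*h_Q + 3/8*h_R + 3/16*h_S
  h_S = 1 + 1/16*h_P + 1/8*h_Q + 1/8*h_R + 11/16*h_S

Substituting h_Q = 0 and rearranging gives the linear system (I - Q) h = 1:
  [13/16, -1/4, -3/16] . (h_P, h_R, h_S) = 1
  [-1/16, 5/8, -3/16] . (h_P, h_R, h_S) = 1
  [-1/16, -1/8, 5/16] . (h_P, h_R, h_S) = 1

Solving yields:
  h_P = 32/9
  h_R = 32/9
  h_S = 16/3

Starting state is R, so the expected hitting time is h_R = 32/9.

Answer: 32/9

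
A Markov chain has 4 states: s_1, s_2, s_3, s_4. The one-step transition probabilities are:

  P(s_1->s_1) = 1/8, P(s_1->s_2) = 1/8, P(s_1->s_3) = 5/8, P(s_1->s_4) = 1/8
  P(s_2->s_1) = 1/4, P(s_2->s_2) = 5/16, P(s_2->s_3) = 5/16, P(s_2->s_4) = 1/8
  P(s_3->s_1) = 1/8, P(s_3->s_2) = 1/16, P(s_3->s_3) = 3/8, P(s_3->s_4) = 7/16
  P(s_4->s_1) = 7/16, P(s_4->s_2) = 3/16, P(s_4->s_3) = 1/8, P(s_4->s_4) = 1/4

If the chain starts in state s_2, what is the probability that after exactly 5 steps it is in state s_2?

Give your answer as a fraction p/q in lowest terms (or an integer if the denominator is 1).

Answer: 154777/1048576

Derivation:
Computing P^5 by repeated multiplication:
P^1 =
  s_1: [1/8, 1/8, 5/8, 1/8]
  s_2: [1/4, 5/16, 5/16, 1/8]
  s_3: [1/8, 1/16, 3/8, 7/16]
  s_4: [7/16, 3/16, 1/8, 1/4]
P^2 =
  s_1: [23/128, 15/128, 47/128, 43/128]
  s_2: [13/64, 11/64, 99/256, 61/256]
  s_3: [69/256, 9/64, 75/256, 19/64]
  s_4: [29/128, 43/256, 105/256, 25/128]
P^3 =
  s_1: [501/2048, 297/2048, 673/2048, 577/2048]
  s_2: [905/4096, 303/2048, 91/256, 1129/4096]
  s_3: [241/1024, 621/4096, 23/64, 1039/4096]
  s_4: [53/256, 293/2048, 1525/4096, 1137/4096]
P^4 =
  s_1: [7575/32768, 4891/32768, 11687/32768, 8615/32768]
  s_2: [15049/65536, 9683/65536, 11537/32768, 8865/32768]
  s_3: [14629/65536, 4811/32768, 23655/65536, 8815/32768]
  s_4: [15049/65536, 4781/32768, 11417/32768, 18091/65536]
P^5 =
  s_1: [118393/524288, 77137/524288, 187557/524288, 141201/524288]
  s_2: [14943/65536, 154777/1048576, 372809/1048576, 140951/524288]
  s_3: [119233/524288, 153913/1048576, 185795/524288, 284607/1048576]
  s_4: [240651/1048576, 155015/1048576, 185743/524288, 17589/65536]

(P^5)[s_2 -> s_2] = 154777/1048576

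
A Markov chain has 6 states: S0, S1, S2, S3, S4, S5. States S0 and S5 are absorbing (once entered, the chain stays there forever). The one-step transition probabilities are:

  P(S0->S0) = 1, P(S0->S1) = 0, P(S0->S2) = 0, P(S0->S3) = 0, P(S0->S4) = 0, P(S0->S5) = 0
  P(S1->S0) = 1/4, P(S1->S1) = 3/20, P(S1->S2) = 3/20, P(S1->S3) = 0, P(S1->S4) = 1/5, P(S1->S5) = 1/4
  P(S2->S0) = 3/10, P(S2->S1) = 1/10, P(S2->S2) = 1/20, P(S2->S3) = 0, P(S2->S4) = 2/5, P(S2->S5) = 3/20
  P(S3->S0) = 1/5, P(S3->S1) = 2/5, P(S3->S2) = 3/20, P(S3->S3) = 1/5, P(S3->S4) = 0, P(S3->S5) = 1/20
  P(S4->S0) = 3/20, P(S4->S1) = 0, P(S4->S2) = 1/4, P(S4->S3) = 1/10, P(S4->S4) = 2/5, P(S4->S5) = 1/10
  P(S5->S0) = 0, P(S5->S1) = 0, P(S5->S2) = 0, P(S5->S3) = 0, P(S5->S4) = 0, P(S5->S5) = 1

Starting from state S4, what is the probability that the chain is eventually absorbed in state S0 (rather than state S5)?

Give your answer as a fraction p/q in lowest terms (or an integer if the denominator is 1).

Let a_i = P(absorbed in S0 | start in state i).
Boundary conditions: a_S0 = 1, a_S5 = 0.
For each transient state i, a_i = sum_j P(i->j) * a_j:
  a_S1 = 1/4*a_S0 + 3/20*a_S1 + 3/20*a_S2 + 0*a_S3 + 1/5*a_S4 + 1/4*a_S5
  a_S2 = 3/10*a_S0 + 1/10*a_S1 + 1/20*a_S2 + 0*a_S3 + 2/5*a_S4 + 3/20*a_S5
  a_S3 = 1/5*a_S0 + 2/5*a_S1 + 3/20*a_S2 + 1/5*a_S3 + 0*a_S4 + 1/20*a_S5
  a_S4 = 3/20*a_S0 + 0*a_S1 + 1/4*a_S2 + 1/10*a_S3 + 2/5*a_S4 + 1/10*a_S5

Substituting a_S0 = 1 and a_S5 = 0, rearrange to (I - Q) a = r where r[i] = P(i -> S0):
  [17/20, -3/20, 0, -1/5] . (a_S1, a_S2, a_S3, a_S4) = 1/4
  [-1/10, 19/20, 0, -2/5] . (a_S1, a_S2, a_S3, a_S4) = 3/10
  [-2/5, -3/20, 4/5, 0] . (a_S1, a_S2, a_S3, a_S4) = 1/5
  [0, -1/4, -1/10, 3/5] . (a_S1, a_S2, a_S3, a_S4) = 3/20

Solving yields:
  a_S1 = 162/293
  a_S2 = 932/1465
  a_S3 = 946/1465
  a_S4 = 3649/5860

Starting state is S4, so the absorption probability is a_S4 = 3649/5860.

Answer: 3649/5860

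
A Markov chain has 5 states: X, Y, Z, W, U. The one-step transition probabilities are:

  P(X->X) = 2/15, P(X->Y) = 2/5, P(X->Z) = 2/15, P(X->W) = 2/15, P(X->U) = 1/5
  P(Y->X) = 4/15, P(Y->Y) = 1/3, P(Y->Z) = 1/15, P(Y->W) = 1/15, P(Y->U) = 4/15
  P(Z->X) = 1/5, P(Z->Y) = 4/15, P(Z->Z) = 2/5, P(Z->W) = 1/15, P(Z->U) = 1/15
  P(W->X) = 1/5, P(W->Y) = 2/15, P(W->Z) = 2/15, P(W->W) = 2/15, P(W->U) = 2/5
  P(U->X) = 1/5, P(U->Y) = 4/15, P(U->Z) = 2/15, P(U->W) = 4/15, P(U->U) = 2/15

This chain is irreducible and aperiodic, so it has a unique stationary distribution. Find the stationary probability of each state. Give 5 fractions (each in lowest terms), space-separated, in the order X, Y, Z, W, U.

Answer: 4173/20255 6003/20255 3137/20255 2662/20255 856/4051

Derivation:
The stationary distribution satisfies pi = pi * P, i.e.:
  pi_X = 2/15*pi_X + 4/15*pi_Y + 1/5*pi_Z + 1/5*pi_W + 1/5*pi_U
  pi_Y = 2/5*pi_X + 1/3*pi_Y + 4/15*pi_Z + 2/15*pi_W + 4/15*pi_U
  pi_Z = 2/15*pi_X + 1/15*pi_Y + 2/5*pi_Z + 2/15*pi_W + 2/15*pi_U
  pi_W = 2/15*pi_X + 1/15*pi_Y + 1/15*pi_Z + 2/15*pi_W + 4/15*pi_U
  pi_U = 1/5*pi_X + 4/15*pi_Y + 1/15*pi_Z + 2/5*pi_W + 2/15*pi_U
with normalization: pi_X + pi_Y + pi_Z + pi_W + pi_U = 1.

Using the first 4 balance equations plus normalization, the linear system A*pi = b is:
  [-13/15, 4/15, 1/5, 1/5, 1/5] . pi = 0
  [2/5, -2/3, 4/15, 2/15, 4/15] . pi = 0
  [2/15, 1/15, -3/5, 2/15, 2/15] . pi = 0
  [2/15, 1/15, 1/15, -13/15, 4/15] . pi = 0
  [1, 1, 1, 1, 1] . pi = 1

Solving yields:
  pi_X = 4173/20255
  pi_Y = 6003/20255
  pi_Z = 3137/20255
  pi_W = 2662/20255
  pi_U = 856/4051

Verification (pi * P):
  4173/20255*2/15 + 6003/20255*4/15 + 3137/20255*1/5 + 2662/20255*1/5 + 856/4051*1/5 = 4173/20255 = pi_X  (ok)
  4173/20255*2/5 + 6003/20255*1/3 + 3137/20255*4/15 + 2662/20255*2/15 + 856/4051*4/15 = 6003/20255 = pi_Y  (ok)
  4173/20255*2/15 + 6003/20255*1/15 + 3137/20255*2/5 + 2662/20255*2/15 + 856/4051*2/15 = 3137/20255 = pi_Z  (ok)
  4173/20255*2/15 + 6003/20255*1/15 + 3137/20255*1/15 + 2662/20255*2/15 + 856/4051*4/15 = 2662/20255 = pi_W  (ok)
  4173/20255*1/5 + 6003/20255*4/15 + 3137/20255*1/15 + 2662/20255*2/5 + 856/4051*2/15 = 856/4051 = pi_U  (ok)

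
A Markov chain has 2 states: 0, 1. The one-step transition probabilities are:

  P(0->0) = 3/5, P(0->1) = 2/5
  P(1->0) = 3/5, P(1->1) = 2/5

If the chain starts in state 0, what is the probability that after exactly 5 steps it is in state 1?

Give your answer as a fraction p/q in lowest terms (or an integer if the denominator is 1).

Computing P^5 by repeated multiplication:
P^1 =
  0: [3/5, 2/5]
  1: [3/5, 2/5]
P^2 =
  0: [3/5, 2/5]
  1: [3/5, 2/5]
P^3 =
  0: [3/5, 2/5]
  1: [3/5, 2/5]
P^4 =
  0: [3/5, 2/5]
  1: [3/5, 2/5]
P^5 =
  0: [3/5, 2/5]
  1: [3/5, 2/5]

(P^5)[0 -> 1] = 2/5

Answer: 2/5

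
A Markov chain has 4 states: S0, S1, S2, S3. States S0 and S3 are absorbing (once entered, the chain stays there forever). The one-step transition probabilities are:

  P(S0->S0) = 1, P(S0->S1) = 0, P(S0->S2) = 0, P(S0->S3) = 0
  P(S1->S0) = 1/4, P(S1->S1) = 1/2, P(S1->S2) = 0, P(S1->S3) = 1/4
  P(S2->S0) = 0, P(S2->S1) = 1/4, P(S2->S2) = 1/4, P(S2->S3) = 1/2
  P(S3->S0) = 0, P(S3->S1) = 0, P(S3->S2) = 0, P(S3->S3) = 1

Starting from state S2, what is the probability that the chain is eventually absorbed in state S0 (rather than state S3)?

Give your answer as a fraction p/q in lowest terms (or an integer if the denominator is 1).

Answer: 1/6

Derivation:
Let a_i = P(absorbed in S0 | start in state i).
Boundary conditions: a_S0 = 1, a_S3 = 0.
For each transient state i, a_i = sum_j P(i->j) * a_j:
  a_S1 = 1/4*a_S0 + 1/2*a_S1 + 0*a_S2 + 1/4*a_S3
  a_S2 = 0*a_S0 + 1/4*a_S1 + 1/4*a_S2 + 1/2*a_S3

Substituting a_S0 = 1 and a_S3 = 0, rearrange to (I - Q) a = r where r[i] = P(i -> S0):
  [1/2, 0] . (a_S1, a_S2) = 1/4
  [-1/4, 3/4] . (a_S1, a_S2) = 0

Solving yields:
  a_S1 = 1/2
  a_S2 = 1/6

Starting state is S2, so the absorption probability is a_S2 = 1/6.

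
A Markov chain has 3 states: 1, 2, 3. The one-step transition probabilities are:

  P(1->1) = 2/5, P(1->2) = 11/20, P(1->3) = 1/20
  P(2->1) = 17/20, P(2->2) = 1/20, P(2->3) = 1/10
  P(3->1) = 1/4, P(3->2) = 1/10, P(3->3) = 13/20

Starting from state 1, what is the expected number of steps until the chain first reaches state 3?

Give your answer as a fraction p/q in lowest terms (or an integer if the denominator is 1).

Let h_i = expected steps to first reach 3 from state i.
Boundary: h_3 = 0.
First-step equations for the other states:
  h_1 = 1 + 2/5*h_1 + 11/20*h_2 + 1/20*h_3
  h_2 = 1 + 17/20*h_1 + 1/20*h_2 + 1/10*h_3

Substituting h_3 = 0 and rearranging gives the linear system (I - Q) h = 1:
  [3/5, -11/20] . (h_1, h_2) = 1
  [-17/20, 19/20] . (h_1, h_2) = 1

Solving yields:
  h_1 = 600/41
  h_2 = 580/41

Starting state is 1, so the expected hitting time is h_1 = 600/41.

Answer: 600/41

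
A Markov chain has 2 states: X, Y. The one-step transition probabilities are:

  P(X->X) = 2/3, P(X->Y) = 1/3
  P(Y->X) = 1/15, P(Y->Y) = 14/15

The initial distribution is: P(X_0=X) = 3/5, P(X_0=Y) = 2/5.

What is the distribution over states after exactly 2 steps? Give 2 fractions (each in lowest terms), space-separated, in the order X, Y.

Propagating the distribution step by step (d_{t+1} = d_t * P):
d_0 = (X=3/5, Y=2/5)
  d_1[X] = 3/5*2/3 + 2/5*1/15 = 32/75
  d_1[Y] = 3/5*1/3 + 2/5*14/15 = 43/75
d_1 = (X=32/75, Y=43/75)
  d_2[X] = 32/75*2/3 + 43/75*1/15 = 121/375
  d_2[Y] = 32/75*1/3 + 43/75*14/15 = 254/375
d_2 = (X=121/375, Y=254/375)

Answer: 121/375 254/375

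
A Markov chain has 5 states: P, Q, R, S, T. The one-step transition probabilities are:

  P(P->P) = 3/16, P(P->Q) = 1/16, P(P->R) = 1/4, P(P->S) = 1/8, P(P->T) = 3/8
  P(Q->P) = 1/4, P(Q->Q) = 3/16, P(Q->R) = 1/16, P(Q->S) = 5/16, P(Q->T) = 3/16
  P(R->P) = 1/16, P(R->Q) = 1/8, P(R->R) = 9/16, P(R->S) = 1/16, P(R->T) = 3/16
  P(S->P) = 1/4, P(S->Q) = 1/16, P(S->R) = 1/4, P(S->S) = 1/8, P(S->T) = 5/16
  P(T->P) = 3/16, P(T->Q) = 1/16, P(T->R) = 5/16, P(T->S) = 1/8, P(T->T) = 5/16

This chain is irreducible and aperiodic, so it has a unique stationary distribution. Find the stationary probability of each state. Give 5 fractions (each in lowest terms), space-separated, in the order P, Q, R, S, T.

Answer: 2257/14471 1407/14471 5227/14471 1746/14471 3834/14471

Derivation:
The stationary distribution satisfies pi = pi * P, i.e.:
  pi_P = 3/16*pi_P + 1/4*pi_Q + 1/16*pi_R + 1/4*pi_S + 3/16*pi_T
  pi_Q = 1/16*pi_P + 3/16*pi_Q + 1/8*pi_R + 1/16*pi_S + 1/16*pi_T
  pi_R = 1/4*pi_P + 1/16*pi_Q + 9/16*pi_R + 1/4*pi_S + 5/16*pi_T
  pi_S = 1/8*pi_P + 5/16*pi_Q + 1/16*pi_R + 1/8*pi_S + 1/8*pi_T
  pi_T = 3/8*pi_P + 3/16*pi_Q + 3/16*pi_R + 5/16*pi_S + 5/16*pi_T
with normalization: pi_P + pi_Q + pi_R + pi_S + pi_T = 1.

Using the first 4 balance equations plus normalization, the linear system A*pi = b is:
  [-13/16, 1/4, 1/16, 1/4, 3/16] . pi = 0
  [1/16, -13/16, 1/8, 1/16, 1/16] . pi = 0
  [1/4, 1/16, -7/16, 1/4, 5/16] . pi = 0
  [1/8, 5/16, 1/16, -7/8, 1/8] . pi = 0
  [1, 1, 1, 1, 1] . pi = 1

Solving yields:
  pi_P = 2257/14471
  pi_Q = 1407/14471
  pi_R = 5227/14471
  pi_S = 1746/14471
  pi_T = 3834/14471

Verification (pi * P):
  2257/14471*3/16 + 1407/14471*1/4 + 5227/14471*1/16 + 1746/14471*1/4 + 3834/14471*3/16 = 2257/14471 = pi_P  (ok)
  2257/14471*1/16 + 1407/14471*3/16 + 5227/14471*1/8 + 1746/14471*1/16 + 3834/14471*1/16 = 1407/14471 = pi_Q  (ok)
  2257/14471*1/4 + 1407/14471*1/16 + 5227/14471*9/16 + 1746/14471*1/4 + 3834/14471*5/16 = 5227/14471 = pi_R  (ok)
  2257/14471*1/8 + 1407/14471*5/16 + 5227/14471*1/16 + 1746/14471*1/8 + 3834/14471*1/8 = 1746/14471 = pi_S  (ok)
  2257/14471*3/8 + 1407/14471*3/16 + 5227/14471*3/16 + 1746/14471*5/16 + 3834/14471*5/16 = 3834/14471 = pi_T  (ok)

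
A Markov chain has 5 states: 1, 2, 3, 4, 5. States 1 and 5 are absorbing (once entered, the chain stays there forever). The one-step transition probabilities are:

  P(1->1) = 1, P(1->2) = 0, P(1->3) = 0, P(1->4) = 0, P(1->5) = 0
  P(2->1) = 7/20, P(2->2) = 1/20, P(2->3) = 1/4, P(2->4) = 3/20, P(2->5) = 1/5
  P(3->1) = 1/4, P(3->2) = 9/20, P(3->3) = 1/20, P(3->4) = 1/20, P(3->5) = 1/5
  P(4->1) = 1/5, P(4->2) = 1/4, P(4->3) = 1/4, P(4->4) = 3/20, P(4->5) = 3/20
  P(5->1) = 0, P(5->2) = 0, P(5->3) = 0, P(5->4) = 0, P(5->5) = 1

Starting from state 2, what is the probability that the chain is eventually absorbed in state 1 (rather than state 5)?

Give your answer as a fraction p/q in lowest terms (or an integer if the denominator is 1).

Answer: 1487/2416

Derivation:
Let a_i = P(absorbed in 1 | start in state i).
Boundary conditions: a_1 = 1, a_5 = 0.
For each transient state i, a_i = sum_j P(i->j) * a_j:
  a_2 = 7/20*a_1 + 1/20*a_2 + 1/4*a_3 + 3/20*a_4 + 1/5*a_5
  a_3 = 1/4*a_1 + 9/20*a_2 + 1/20*a_3 + 1/20*a_4 + 1/5*a_5
  a_4 = 1/5*a_1 + 1/4*a_2 + 1/4*a_3 + 3/20*a_4 + 3/20*a_5

Substituting a_1 = 1 and a_5 = 0, rearrange to (I - Q) a = r where r[i] = P(i -> 1):
  [19/20, -1/4, -3/20] . (a_2, a_3, a_4) = 7/20
  [-9/20, 19/20, -1/20] . (a_2, a_3, a_4) = 1/4
  [-1/4, -1/4, 17/20] . (a_2, a_3, a_4) = 1/5

Solving yields:
  a_2 = 1487/2416
  a_3 = 1415/2416
  a_4 = 711/1208

Starting state is 2, so the absorption probability is a_2 = 1487/2416.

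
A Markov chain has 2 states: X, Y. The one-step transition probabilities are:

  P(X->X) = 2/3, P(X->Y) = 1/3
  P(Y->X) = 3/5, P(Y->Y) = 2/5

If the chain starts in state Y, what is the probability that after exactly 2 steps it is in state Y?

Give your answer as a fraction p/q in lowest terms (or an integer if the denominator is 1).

Computing P^2 by repeated multiplication:
P^1 =
  X: [2/3, 1/3]
  Y: [3/5, 2/5]
P^2 =
  X: [29/45, 16/45]
  Y: [16/25, 9/25]

(P^2)[Y -> Y] = 9/25

Answer: 9/25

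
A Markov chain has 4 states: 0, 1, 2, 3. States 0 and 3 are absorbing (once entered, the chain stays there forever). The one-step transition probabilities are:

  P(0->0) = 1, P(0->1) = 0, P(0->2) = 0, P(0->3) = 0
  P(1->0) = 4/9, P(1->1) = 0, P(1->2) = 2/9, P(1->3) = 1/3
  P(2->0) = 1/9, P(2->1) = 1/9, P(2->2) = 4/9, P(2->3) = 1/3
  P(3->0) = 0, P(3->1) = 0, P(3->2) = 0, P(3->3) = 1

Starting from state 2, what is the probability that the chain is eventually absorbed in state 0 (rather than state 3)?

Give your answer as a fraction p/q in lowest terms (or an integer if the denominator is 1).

Answer: 13/43

Derivation:
Let a_i = P(absorbed in 0 | start in state i).
Boundary conditions: a_0 = 1, a_3 = 0.
For each transient state i, a_i = sum_j P(i->j) * a_j:
  a_1 = 4/9*a_0 + 0*a_1 + 2/9*a_2 + 1/3*a_3
  a_2 = 1/9*a_0 + 1/9*a_1 + 4/9*a_2 + 1/3*a_3

Substituting a_0 = 1 and a_3 = 0, rearrange to (I - Q) a = r where r[i] = P(i -> 0):
  [1, -2/9] . (a_1, a_2) = 4/9
  [-1/9, 5/9] . (a_1, a_2) = 1/9

Solving yields:
  a_1 = 22/43
  a_2 = 13/43

Starting state is 2, so the absorption probability is a_2 = 13/43.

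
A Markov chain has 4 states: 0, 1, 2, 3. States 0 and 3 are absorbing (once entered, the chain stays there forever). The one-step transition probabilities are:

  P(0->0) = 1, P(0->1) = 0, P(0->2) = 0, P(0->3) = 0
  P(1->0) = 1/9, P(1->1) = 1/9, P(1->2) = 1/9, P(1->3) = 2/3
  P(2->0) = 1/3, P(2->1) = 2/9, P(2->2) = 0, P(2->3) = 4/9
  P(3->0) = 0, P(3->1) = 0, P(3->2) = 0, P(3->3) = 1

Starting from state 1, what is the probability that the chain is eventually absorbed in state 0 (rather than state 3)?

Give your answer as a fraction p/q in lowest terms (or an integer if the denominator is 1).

Let a_i = P(absorbed in 0 | start in state i).
Boundary conditions: a_0 = 1, a_3 = 0.
For each transient state i, a_i = sum_j P(i->j) * a_j:
  a_1 = 1/9*a_0 + 1/9*a_1 + 1/9*a_2 + 2/3*a_3
  a_2 = 1/3*a_0 + 2/9*a_1 + 0*a_2 + 4/9*a_3

Substituting a_0 = 1 and a_3 = 0, rearrange to (I - Q) a = r where r[i] = P(i -> 0):
  [8/9, -1/9] . (a_1, a_2) = 1/9
  [-2/9, 1] . (a_1, a_2) = 1/3

Solving yields:
  a_1 = 6/35
  a_2 = 13/35

Starting state is 1, so the absorption probability is a_1 = 6/35.

Answer: 6/35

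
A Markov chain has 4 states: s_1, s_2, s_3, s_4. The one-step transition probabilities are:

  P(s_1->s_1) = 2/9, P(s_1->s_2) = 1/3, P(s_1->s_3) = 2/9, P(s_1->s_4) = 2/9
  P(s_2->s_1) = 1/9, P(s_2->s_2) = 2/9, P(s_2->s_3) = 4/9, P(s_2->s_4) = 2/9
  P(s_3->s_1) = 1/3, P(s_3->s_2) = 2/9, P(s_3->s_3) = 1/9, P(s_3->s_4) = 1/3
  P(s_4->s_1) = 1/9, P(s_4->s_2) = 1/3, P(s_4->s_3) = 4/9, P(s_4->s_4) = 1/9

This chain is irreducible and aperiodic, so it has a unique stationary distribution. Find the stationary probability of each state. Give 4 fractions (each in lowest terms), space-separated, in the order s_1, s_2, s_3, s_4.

The stationary distribution satisfies pi = pi * P, i.e.:
  pi_s_1 = 2/9*pi_s_1 + 1/9*pi_s_2 + 1/3*pi_s_3 + 1/9*pi_s_4
  pi_s_2 = 1/3*pi_s_1 + 2/9*pi_s_2 + 2/9*pi_s_3 + 1/3*pi_s_4
  pi_s_3 = 2/9*pi_s_1 + 4/9*pi_s_2 + 1/9*pi_s_3 + 4/9*pi_s_4
  pi_s_4 = 2/9*pi_s_1 + 2/9*pi_s_2 + 1/3*pi_s_3 + 1/9*pi_s_4
with normalization: pi_s_1 + pi_s_2 + pi_s_3 + pi_s_4 = 1.

Using the first 3 balance equations plus normalization, the linear system A*pi = b is:
  [-7/9, 1/9, 1/3, 1/9] . pi = 0
  [1/3, -7/9, 2/9, 1/3] . pi = 0
  [2/9, 4/9, -8/9, 4/9] . pi = 0
  [1, 1, 1, 1] . pi = 1

Solving yields:
  pi_s_1 = 1/5
  pi_s_2 = 27/100
  pi_s_3 = 3/10
  pi_s_4 = 23/100

Verification (pi * P):
  1/5*2/9 + 27/100*1/9 + 3/10*1/3 + 23/100*1/9 = 1/5 = pi_s_1  (ok)
  1/5*1/3 + 27/100*2/9 + 3/10*2/9 + 23/100*1/3 = 27/100 = pi_s_2  (ok)
  1/5*2/9 + 27/100*4/9 + 3/10*1/9 + 23/100*4/9 = 3/10 = pi_s_3  (ok)
  1/5*2/9 + 27/100*2/9 + 3/10*1/3 + 23/100*1/9 = 23/100 = pi_s_4  (ok)

Answer: 1/5 27/100 3/10 23/100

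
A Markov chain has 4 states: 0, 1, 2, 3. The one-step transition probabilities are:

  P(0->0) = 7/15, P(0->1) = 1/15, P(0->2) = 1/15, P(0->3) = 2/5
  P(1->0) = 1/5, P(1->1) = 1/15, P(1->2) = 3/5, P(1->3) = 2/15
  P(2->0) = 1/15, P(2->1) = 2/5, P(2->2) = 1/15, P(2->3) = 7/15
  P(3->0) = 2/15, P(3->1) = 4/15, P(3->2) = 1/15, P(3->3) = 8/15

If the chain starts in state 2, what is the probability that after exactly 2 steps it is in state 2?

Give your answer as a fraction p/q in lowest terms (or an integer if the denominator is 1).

Answer: 7/25

Derivation:
Computing P^2 by repeated multiplication:
P^1 =
  0: [7/15, 1/15, 1/15, 2/5]
  1: [1/5, 1/15, 3/5, 2/15]
  2: [1/15, 2/5, 1/15, 7/15]
  3: [2/15, 4/15, 1/15, 8/15]
P^2 =
  0: [13/45, 38/225, 23/225, 11/25]
  1: [37/225, 22/75, 23/225, 11/25]
  2: [8/45, 41/225, 7/25, 9/25]
  3: [43/225, 44/225, 47/225, 91/225]

(P^2)[2 -> 2] = 7/25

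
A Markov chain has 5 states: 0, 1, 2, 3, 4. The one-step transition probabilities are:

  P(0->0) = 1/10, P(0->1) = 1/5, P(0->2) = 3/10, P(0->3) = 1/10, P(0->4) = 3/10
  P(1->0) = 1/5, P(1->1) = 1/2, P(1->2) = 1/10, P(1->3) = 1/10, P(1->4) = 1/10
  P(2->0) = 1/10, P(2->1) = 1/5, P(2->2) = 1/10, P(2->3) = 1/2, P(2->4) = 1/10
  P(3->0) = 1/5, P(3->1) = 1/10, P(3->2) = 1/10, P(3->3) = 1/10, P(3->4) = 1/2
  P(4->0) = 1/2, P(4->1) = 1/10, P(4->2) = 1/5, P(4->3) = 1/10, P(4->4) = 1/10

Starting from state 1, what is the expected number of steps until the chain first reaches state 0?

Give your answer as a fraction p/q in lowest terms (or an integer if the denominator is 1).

Let h_i = expected steps to first reach 0 from state i.
Boundary: h_0 = 0.
First-step equations for the other states:
  h_1 = 1 + 1/5*h_0 + 1/2*h_1 + 1/10*h_2 + 1/10*h_3 + 1/10*h_4
  h_2 = 1 + 1/10*h_0 + 1/5*h_1 + 1/10*h_2 + 1/2*h_3 + 1/10*h_4
  h_3 = 1 + 1/5*h_0 + 1/10*h_1 + 1/10*h_2 + 1/10*h_3 + 1/2*h_4
  h_4 = 1 + 1/2*h_0 + 1/10*h_1 + 1/5*h_2 + 1/10*h_3 + 1/10*h_4

Substituting h_0 = 0 and rearranging gives the linear system (I - Q) h = 1:
  [1/2, -1/10, -1/10, -1/10] . (h_1, h_2, h_3, h_4) = 1
  [-1/5, 9/10, -1/2, -1/10] . (h_1, h_2, h_3, h_4) = 1
  [-1/10, -1/10, 9/10, -1/2] . (h_1, h_2, h_3, h_4) = 1
  [-1/10, -1/5, -1/10, 9/10] . (h_1, h_2, h_3, h_4) = 1

Solving yields:
  h_1 = 1640/387
  h_2 = 5180/1161
  h_3 = 4340/1161
  h_4 = 3470/1161

Starting state is 1, so the expected hitting time is h_1 = 1640/387.

Answer: 1640/387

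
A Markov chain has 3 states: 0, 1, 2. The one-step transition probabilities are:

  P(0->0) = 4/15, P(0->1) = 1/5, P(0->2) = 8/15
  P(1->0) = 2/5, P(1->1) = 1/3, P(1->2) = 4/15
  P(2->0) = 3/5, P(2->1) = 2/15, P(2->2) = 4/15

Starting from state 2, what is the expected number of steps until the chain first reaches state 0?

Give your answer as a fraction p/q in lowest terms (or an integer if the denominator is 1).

Let h_i = expected steps to first reach 0 from state i.
Boundary: h_0 = 0.
First-step equations for the other states:
  h_1 = 1 + 2/5*h_0 + 1/3*h_1 + 4/15*h_2
  h_2 = 1 + 3/5*h_0 + 2/15*h_1 + 4/15*h_2

Substituting h_0 = 0 and rearranging gives the linear system (I - Q) h = 1:
  [2/3, -4/15] . (h_1, h_2) = 1
  [-2/15, 11/15] . (h_1, h_2) = 1

Solving yields:
  h_1 = 75/34
  h_2 = 30/17

Starting state is 2, so the expected hitting time is h_2 = 30/17.

Answer: 30/17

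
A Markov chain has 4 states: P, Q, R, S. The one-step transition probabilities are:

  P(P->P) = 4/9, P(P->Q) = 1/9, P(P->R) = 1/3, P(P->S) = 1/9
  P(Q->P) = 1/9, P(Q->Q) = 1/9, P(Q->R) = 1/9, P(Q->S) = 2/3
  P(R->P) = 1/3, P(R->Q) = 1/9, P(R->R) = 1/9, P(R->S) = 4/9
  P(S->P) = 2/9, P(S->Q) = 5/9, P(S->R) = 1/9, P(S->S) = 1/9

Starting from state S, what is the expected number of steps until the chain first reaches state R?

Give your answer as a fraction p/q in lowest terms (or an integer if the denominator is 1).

Answer: 261/43

Derivation:
Let h_i = expected steps to first reach R from state i.
Boundary: h_R = 0.
First-step equations for the other states:
  h_P = 1 + 4/9*h_P + 1/9*h_Q + 1/3*h_R + 1/9*h_S
  h_Q = 1 + 1/9*h_P + 1/9*h_Q + 1/9*h_R + 2/3*h_S
  h_S = 1 + 2/9*h_P + 5/9*h_Q + 1/9*h_R + 1/9*h_S

Substituting h_R = 0 and rearranging gives the linear system (I - Q) h = 1:
  [5/9, -1/9, -1/9] . (h_P, h_Q, h_S) = 1
  [-1/9, 8/9, -2/3] . (h_P, h_Q, h_S) = 1
  [-2/9, -5/9, 8/9] . (h_P, h_Q, h_S) = 1

Solving yields:
  h_P = 183/43
  h_Q = 267/43
  h_S = 261/43

Starting state is S, so the expected hitting time is h_S = 261/43.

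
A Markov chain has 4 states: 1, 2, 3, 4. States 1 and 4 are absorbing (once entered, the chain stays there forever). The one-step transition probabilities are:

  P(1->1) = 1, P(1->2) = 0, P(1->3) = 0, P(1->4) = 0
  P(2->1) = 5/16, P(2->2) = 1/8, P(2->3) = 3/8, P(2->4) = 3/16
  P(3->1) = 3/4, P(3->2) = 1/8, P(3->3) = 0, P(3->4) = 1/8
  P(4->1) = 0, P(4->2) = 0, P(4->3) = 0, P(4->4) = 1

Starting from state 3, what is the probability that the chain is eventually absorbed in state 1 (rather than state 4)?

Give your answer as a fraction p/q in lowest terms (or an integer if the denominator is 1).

Answer: 89/106

Derivation:
Let a_i = P(absorbed in 1 | start in state i).
Boundary conditions: a_1 = 1, a_4 = 0.
For each transient state i, a_i = sum_j P(i->j) * a_j:
  a_2 = 5/16*a_1 + 1/8*a_2 + 3/8*a_3 + 3/16*a_4
  a_3 = 3/4*a_1 + 1/8*a_2 + 0*a_3 + 1/8*a_4

Substituting a_1 = 1 and a_4 = 0, rearrange to (I - Q) a = r where r[i] = P(i -> 1):
  [7/8, -3/8] . (a_2, a_3) = 5/16
  [-1/8, 1] . (a_2, a_3) = 3/4

Solving yields:
  a_2 = 38/53
  a_3 = 89/106

Starting state is 3, so the absorption probability is a_3 = 89/106.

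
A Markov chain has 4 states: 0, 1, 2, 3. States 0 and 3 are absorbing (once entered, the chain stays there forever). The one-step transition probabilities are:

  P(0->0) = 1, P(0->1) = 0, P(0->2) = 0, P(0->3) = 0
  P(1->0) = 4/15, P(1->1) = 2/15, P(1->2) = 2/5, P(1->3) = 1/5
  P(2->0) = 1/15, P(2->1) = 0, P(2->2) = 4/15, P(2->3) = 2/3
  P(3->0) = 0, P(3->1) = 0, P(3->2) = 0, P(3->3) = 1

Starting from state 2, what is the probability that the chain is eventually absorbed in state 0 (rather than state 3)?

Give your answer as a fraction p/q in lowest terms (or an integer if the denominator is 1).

Answer: 1/11

Derivation:
Let a_i = P(absorbed in 0 | start in state i).
Boundary conditions: a_0 = 1, a_3 = 0.
For each transient state i, a_i = sum_j P(i->j) * a_j:
  a_1 = 4/15*a_0 + 2/15*a_1 + 2/5*a_2 + 1/5*a_3
  a_2 = 1/15*a_0 + 0*a_1 + 4/15*a_2 + 2/3*a_3

Substituting a_0 = 1 and a_3 = 0, rearrange to (I - Q) a = r where r[i] = P(i -> 0):
  [13/15, -2/5] . (a_1, a_2) = 4/15
  [0, 11/15] . (a_1, a_2) = 1/15

Solving yields:
  a_1 = 50/143
  a_2 = 1/11

Starting state is 2, so the absorption probability is a_2 = 1/11.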